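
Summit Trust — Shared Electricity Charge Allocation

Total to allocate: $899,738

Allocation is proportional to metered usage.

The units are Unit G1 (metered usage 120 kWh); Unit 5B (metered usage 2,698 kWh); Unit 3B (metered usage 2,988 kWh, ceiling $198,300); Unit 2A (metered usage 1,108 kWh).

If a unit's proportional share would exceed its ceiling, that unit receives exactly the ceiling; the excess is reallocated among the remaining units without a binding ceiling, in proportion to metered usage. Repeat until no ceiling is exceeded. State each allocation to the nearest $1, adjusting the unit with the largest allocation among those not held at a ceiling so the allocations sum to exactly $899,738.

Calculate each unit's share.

Unit G1: $21,440 | Unit 5B: $482,037 | Unit 3B: $198,300 | Unit 2A: $197,961

Sum of metered usage: 6,914.
Proportional shares (ignoring caps): Unit G1 15,615.93; Unit 5B 351,098.22; Unit 3B 388,836.73; Unit 2A 144,187.11.
Capped: Unit 3B ($198,300); residual $701,438 reallocated over remaining metered usage 3,926.
Redistributed shares: Unit G1 21,439.78 → $21,440; Unit 5B 482,037.63 → $482,038; Unit 2A 197,960.60 → $197,961.
Rounding difference −$1 applied to Unit 5B → $482,037.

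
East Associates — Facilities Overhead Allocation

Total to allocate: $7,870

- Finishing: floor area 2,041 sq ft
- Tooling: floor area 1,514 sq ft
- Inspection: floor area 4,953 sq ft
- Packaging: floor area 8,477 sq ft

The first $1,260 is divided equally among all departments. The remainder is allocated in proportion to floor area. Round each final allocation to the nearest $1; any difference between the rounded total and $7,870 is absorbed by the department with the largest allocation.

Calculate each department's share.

First tranche $1,260 split equally: $315 each.
Remainder $6,610 by floor area (total 16,985): Finishing 794.29 → $794; Tooling 589.20 → $589; Inspection 1,927.54 → $1,928; Packaging 3,298.97 → $3,299.
Totals: Finishing $315 + $794 = $1,109; Tooling $315 + $589 = $904; Inspection $315 + $1,928 = $2,243; Packaging $315 + $3,299 = $3,614.

Finishing: $1,109 | Tooling: $904 | Inspection: $2,243 | Packaging: $3,614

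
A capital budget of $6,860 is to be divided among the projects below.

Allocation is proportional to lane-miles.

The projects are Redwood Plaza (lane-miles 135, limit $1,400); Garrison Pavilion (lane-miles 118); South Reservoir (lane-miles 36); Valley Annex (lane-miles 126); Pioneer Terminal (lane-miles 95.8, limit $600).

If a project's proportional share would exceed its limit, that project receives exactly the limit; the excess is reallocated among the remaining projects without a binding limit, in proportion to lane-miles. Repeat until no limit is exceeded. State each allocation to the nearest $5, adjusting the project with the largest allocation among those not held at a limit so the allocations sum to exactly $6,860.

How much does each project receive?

Combined lane-miles = 510.8.
Proportional shares (ignoring caps): Redwood Plaza 1,813.04; Garrison Pavilion 1,584.73; South Reservoir 483.48; Valley Annex 1,692.17; Pioneer Terminal 1,286.59.
Held at cap: Redwood Plaza ($1,400), Pioneer Terminal ($600); remaining pool $4,860 reallocated over remaining lane-miles 280.
Redistributed shares: Garrison Pavilion 2,048.14 → $2,050; South Reservoir 624.86 → $625; Valley Annex 2,187.00 → $2,185.

Redwood Plaza: $1,400 | Garrison Pavilion: $2,050 | South Reservoir: $625 | Valley Annex: $2,185 | Pioneer Terminal: $600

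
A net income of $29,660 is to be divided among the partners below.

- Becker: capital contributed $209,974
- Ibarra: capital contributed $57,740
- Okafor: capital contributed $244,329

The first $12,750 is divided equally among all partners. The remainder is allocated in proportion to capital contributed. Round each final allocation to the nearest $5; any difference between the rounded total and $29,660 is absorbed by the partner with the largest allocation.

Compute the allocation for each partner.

$12,750 shared equally gives $4,250 per partner.
Remainder $16,910 by capital contributed (total 512,043): Becker 6,934.30 → $6,935; Ibarra 1,906.84 → $1,905; Okafor 8,068.86 → $8,070.
Totals: Becker $4,250 + $6,935 = $11,185; Ibarra $4,250 + $1,905 = $6,155; Okafor $4,250 + $8,070 = $12,320.

Becker: $11,185 | Ibarra: $6,155 | Okafor: $12,320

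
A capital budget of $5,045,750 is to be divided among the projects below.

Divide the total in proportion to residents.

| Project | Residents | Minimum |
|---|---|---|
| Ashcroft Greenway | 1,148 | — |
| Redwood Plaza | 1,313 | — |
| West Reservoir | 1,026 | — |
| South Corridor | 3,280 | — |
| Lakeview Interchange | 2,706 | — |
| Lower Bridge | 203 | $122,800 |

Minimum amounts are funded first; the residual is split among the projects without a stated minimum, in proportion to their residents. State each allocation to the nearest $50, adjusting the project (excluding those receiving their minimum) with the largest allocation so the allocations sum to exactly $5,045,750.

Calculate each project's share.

Guaranteed amounts: Lower Bridge $122,800. Residual $4,922,950.
Residual split over remaining residents 9,473: Ashcroft Greenway 596,595.23 → $596,600; Redwood Plaza 682,342.80 → $682,350; West Reservoir 533,193.99 → $533,200; South Corridor 1,704,557.80 → $1,704,550; Lakeview Interchange 1,406,260.18 → $1,406,250.

Ashcroft Greenway: $596,600; Redwood Plaza: $682,350; West Reservoir: $533,200; South Corridor: $1,704,550; Lakeview Interchange: $1,406,250; Lower Bridge: $122,800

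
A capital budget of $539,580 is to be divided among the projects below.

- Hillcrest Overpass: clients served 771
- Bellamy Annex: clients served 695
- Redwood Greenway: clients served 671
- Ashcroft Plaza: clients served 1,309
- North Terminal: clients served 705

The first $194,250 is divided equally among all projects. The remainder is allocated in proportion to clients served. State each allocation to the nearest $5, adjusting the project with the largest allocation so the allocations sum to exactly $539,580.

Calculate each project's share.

$194,250 shared equally gives $38,850 per project.
Remainder $345,330 by clients served (total 4,151): Hillcrest Overpass 64,141.03 → $64,140; Bellamy Annex 57,818.44 → $57,820; Redwood Greenway 55,821.83 → $55,820; Ashcroft Plaza 108,898.33 → $108,900; North Terminal 58,650.36 → $58,650.
Totals: Hillcrest Overpass $38,850 + $64,140 = $102,990; Bellamy Annex $38,850 + $57,820 = $96,670; Redwood Greenway $38,850 + $55,820 = $94,670; Ashcroft Plaza $38,850 + $108,900 = $147,750; North Terminal $38,850 + $58,650 = $97,500.

Hillcrest Overpass: $102,990 · Bellamy Annex: $96,670 · Redwood Greenway: $94,670 · Ashcroft Plaza: $147,750 · North Terminal: $97,500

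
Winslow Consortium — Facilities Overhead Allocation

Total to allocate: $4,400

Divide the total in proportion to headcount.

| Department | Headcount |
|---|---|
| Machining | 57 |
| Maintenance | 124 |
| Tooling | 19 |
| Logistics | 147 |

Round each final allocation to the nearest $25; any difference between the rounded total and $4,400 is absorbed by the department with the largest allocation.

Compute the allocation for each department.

Total headcount = 347.
Proportional shares: Machining 57/347 × $4,400 = 722.77; Maintenance 124/347 × $4,400 = 1,572.33; Tooling 19/347 × $4,400 = 240.92; Logistics 147/347 × $4,400 = 1,863.98.
At nearest $25: Machining $725; Maintenance $1,575; Tooling $250; Logistics $1,875. Sum = $4,425.
Difference $4,400 − $4,425 = −$25 applied to largest allocation (Logistics): Logistics becomes $1,850.

Machining: $725 | Maintenance: $1,575 | Tooling: $250 | Logistics: $1,850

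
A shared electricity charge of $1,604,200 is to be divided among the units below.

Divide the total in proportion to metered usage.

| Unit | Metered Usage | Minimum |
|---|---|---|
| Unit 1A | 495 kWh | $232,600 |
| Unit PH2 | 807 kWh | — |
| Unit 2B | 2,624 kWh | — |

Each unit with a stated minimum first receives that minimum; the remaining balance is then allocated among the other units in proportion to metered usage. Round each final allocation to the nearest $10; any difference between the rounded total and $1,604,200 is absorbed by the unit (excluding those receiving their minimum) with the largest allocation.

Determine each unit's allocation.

Fund the minimums — Unit 1A $232,600. Balance $1,371,600.
Balance split over remaining metered usage 3,431: Unit PH2 322,611.83 → $322,610; Unit 2B 1,048,988.17 → $1,048,990.

Unit 1A: $232,600 | Unit PH2: $322,610 | Unit 2B: $1,048,990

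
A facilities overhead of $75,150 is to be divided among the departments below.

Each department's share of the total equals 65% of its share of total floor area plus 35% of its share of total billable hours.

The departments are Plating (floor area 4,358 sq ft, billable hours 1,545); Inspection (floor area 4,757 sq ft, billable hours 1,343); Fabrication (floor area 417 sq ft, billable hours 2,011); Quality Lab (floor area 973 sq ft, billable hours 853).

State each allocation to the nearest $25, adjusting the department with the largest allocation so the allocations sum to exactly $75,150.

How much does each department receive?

Floor area total 10,505; billable hours total 5,752.
Composite weights (65% floor area + 35% billable hours): Plating 0.3637; Inspection 0.3761; Fabrication 0.1482; Quality Lab 0.1121.
Raw shares: Plating 27,329.30; Inspection 28,260.92; Fabrication 11,134.84; Quality Lab 8,424.94.
After rounding ($25): Plating $27,325; Inspection $28,250; Fabrication $11,125; Quality Lab $8,425. Sum = $75,125.
Difference $75,150 − $75,125 = +$25 applied to largest allocation (Inspection): Inspection becomes $28,275.

Plating: $27,325; Inspection: $28,275; Fabrication: $11,125; Quality Lab: $8,425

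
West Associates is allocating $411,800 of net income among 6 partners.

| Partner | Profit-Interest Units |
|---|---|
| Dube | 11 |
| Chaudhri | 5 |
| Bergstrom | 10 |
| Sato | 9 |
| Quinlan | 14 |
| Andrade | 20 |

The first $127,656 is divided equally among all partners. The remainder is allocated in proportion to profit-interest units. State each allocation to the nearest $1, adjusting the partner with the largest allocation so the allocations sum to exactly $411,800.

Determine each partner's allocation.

First tranche $127,656 split equally: $21,276 each.
Remainder $284,144 by profit-interest units (total 69): Dube 45,298.32 → $45,298; Chaudhri 20,590.14 → $20,590; Bergstrom 41,180.29 → $41,180; Sato 37,062.26 → $37,062; Quinlan 57,652.41 → $57,652; Andrade 82,360.58 → $82,361.
Rounding difference +$1 on remainder applied to Andrade.
Totals: Dube $21,276 + $45,298 = $66,574; Chaudhri $21,276 + $20,590 = $41,866; Bergstrom $21,276 + $41,180 = $62,456; Sato $21,276 + $37,062 = $58,338; Quinlan $21,276 + $57,652 = $78,928; Andrade $21,276 + $82,362 = $103,638.

Dube: $66,574; Chaudhri: $41,866; Bergstrom: $62,456; Sato: $58,338; Quinlan: $78,928; Andrade: $103,638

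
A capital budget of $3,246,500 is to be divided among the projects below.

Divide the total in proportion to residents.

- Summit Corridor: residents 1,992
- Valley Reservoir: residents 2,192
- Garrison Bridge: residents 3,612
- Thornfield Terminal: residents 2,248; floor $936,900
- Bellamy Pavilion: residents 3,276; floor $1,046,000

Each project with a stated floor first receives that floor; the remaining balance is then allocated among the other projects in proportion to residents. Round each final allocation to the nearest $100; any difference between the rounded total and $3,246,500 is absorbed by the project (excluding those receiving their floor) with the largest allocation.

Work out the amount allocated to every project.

Minimums first: Thornfield Terminal $936,900; Bellamy Pavilion $1,046,000. Balance $1,263,600.
Balance split over remaining residents 7,796: Summit Corridor 322,869.57 → $322,900; Valley Reservoir 355,286.20 → $355,300; Garrison Bridge 585,444.23 → $585,400.

Summit Corridor: $322,900 · Valley Reservoir: $355,300 · Garrison Bridge: $585,400 · Thornfield Terminal: $936,900 · Bellamy Pavilion: $1,046,000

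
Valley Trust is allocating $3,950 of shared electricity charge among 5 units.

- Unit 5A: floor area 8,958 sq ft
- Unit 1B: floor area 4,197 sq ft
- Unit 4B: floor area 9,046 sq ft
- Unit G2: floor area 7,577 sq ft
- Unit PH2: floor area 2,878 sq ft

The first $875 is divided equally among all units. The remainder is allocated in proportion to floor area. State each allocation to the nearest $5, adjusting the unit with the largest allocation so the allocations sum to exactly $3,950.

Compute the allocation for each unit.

Unit 5A: $1,020 · Unit 1B: $570 · Unit 4B: $1,025 · Unit G2: $890 · Unit PH2: $445

Equal tier: $875 ÷ 5 = $175 apiece.
Remainder $3,075 by floor area (total 32,656): Unit 5A 843.52 → $845; Unit 1B 395.20 → $395; Unit 4B 851.80 → $850; Unit G2 713.48 → $715; Unit PH2 271.00 → $270.
Totals: Unit 5A $175 + $845 = $1,020; Unit 1B $175 + $395 = $570; Unit 4B $175 + $850 = $1,025; Unit G2 $175 + $715 = $890; Unit PH2 $175 + $270 = $445.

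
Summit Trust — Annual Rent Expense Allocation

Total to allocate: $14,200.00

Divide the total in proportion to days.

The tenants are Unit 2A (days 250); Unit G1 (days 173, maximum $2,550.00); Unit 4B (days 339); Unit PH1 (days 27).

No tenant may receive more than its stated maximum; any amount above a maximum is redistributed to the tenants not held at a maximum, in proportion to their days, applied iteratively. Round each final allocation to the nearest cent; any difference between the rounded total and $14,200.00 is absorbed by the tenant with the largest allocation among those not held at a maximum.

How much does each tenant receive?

Unit 2A: $4,728.08; Unit G1: $2,550.00; Unit 4B: $6,411.29; Unit PH1: $510.63

Combined days = 789.
Unconstrained shares: Unit 2A 4,499.3663; Unit G1 3,113.5615; Unit 4B 6,101.1407; Unit PH1 485.9316.
Held at cap: Unit G1 ($2,550.00); remaining pool $11,650.00 reallocated over remaining days 616.
Shares after redistribution: Unit 2A 4,728.0844 → $4,728.08; Unit 4B 6,411.2825 → $6,411.28; Unit PH1 510.6331 → $510.63.
Rounding difference +$0.01 applied to Unit 4B → $6,411.29.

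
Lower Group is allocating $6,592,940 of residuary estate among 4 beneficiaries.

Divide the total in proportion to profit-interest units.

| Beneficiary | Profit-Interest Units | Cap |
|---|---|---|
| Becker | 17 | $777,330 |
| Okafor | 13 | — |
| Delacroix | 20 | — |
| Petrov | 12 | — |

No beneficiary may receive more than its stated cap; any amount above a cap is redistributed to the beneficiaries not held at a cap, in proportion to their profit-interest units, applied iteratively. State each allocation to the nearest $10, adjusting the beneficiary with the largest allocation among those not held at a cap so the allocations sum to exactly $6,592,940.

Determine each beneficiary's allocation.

Becker: $777,330 | Okafor: $1,680,070 | Delacroix: $2,584,710 | Petrov: $1,550,830

Combined profit-interest units = 62.
Pro-rata shares before constraints: Becker 1,807,741.61; Okafor 1,382,390.65; Delacroix 2,126,754.84; Petrov 1,276,052.90.
Capped: Becker ($777,330); balance $5,815,610 reallocated over remaining profit-interest units 45.
Redistributed shares: Okafor 1,680,065.11 → $1,680,070; Delacroix 2,584,715.56 → $2,584,720; Petrov 1,550,829.33 → $1,550,830.
Rounding difference −$10 applied to Delacroix → $2,584,710.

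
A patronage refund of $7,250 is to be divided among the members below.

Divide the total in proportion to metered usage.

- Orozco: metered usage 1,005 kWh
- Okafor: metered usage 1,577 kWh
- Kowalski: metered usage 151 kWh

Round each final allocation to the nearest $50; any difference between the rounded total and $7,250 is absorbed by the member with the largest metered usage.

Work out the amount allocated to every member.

Orozco: $2,650 · Okafor: $4,200 · Kowalski: $400

Combined metered usage = 1,005 + 1,577 + 151 = 2,733.
Raw shares: Orozco 2,666.03; Okafor 4,183.41; Kowalski 400.57.
At nearest $50: Orozco $2,650; Okafor $4,200; Kowalski $400. Sum = $7,250.
Rounded total matches; no reconciliation needed.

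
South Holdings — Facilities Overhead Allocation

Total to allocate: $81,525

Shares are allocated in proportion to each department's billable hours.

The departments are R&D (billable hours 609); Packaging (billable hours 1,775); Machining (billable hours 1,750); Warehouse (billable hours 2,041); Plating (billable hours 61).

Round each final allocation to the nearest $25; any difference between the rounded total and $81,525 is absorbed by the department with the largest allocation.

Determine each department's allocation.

R&D: $7,950 · Packaging: $23,200 · Machining: $22,875 · Warehouse: $26,700 · Plating: $800

Sum of billable hours: 6,236.
Raw shares: R&D 609/6,236 × $81,525 = 7,961.63; Packaging 1,775/6,236 × $81,525 = 23,205.08; Machining 1,750/6,236 × $81,525 = 22,878.25; Warehouse 2,041/6,236 × $81,525 = 26,682.57; Plating 61/6,236 × $81,525 = 797.47.
After rounding ($25): R&D $7,950; Packaging $23,200; Machining $22,875; Warehouse $26,675; Plating $800. Sum = $81,500.
Difference $81,525 − $81,500 = +$25 applied to largest allocation (Warehouse): Warehouse becomes $26,700.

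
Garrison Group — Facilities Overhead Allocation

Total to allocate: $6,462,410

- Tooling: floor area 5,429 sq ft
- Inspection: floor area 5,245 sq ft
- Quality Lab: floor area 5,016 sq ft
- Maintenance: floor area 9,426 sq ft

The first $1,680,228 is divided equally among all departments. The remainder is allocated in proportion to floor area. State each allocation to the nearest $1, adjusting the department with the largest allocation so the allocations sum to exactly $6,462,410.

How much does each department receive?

Tooling: $1,453,759 | Inspection: $1,418,725 | Quality Lab: $1,375,122 | Maintenance: $2,214,804

First tranche $1,680,228 split equally: $420,057 each.
Remainder $4,782,182 by floor area (total 25,116): Tooling 1,033,702.26 → $1,033,702; Inspection 998,667.96 → $998,668; Quality Lab 955,065.49 → $955,065; Maintenance 1,794,746.28 → $1,794,746.
Rounding difference +$1 on remainder applied to Maintenance.
Totals: Tooling $420,057 + $1,033,702 = $1,453,759; Inspection $420,057 + $998,668 = $1,418,725; Quality Lab $420,057 + $955,065 = $1,375,122; Maintenance $420,057 + $1,794,747 = $2,214,804.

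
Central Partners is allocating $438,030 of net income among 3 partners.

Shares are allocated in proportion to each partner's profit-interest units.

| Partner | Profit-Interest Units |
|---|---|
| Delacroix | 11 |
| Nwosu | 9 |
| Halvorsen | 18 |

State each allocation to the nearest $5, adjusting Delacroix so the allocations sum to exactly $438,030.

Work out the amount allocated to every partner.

Delacroix: $126,795 | Nwosu: $103,745 | Halvorsen: $207,490

Profit-interest units total: 38.
Unrounded shares: Delacroix 11/38 × $438,030 = 126,798.16; Nwosu 9/38 × $438,030 = 103,743.95; Halvorsen 18/38 × $438,030 = 207,487.89.
Rounded to nearest $5: Delacroix $126,800; Nwosu $103,745; Halvorsen $207,490. Sum = $438,035.
Difference $438,030 − $438,035 = −$5 applied to Delacroix: Delacroix becomes $126,795.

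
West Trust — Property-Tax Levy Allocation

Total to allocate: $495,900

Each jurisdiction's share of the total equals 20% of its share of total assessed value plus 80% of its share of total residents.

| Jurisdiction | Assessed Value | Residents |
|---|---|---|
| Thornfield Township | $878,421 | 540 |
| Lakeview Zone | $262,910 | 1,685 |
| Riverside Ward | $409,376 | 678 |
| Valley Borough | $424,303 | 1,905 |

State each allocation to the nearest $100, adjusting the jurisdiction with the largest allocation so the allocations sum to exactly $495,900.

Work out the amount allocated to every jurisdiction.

Assessed value total 1,975,010; residents total 4,808.
Composite weights (20% assessed value + 80% residents): Thornfield Township 0.1788; Lakeview Zone 0.3070; Riverside Ward 0.1543; Valley Borough 0.3599.
Proportional shares: Thornfield Township 88,668.82; Lakeview Zone 152,236.20; Riverside Ward 76,501.29; Valley Borough 178,493.69.
Rounded to nearest $100: Thornfield Township $88,700; Lakeview Zone $152,200; Riverside Ward $76,500; Valley Borough $178,500. Sum = $495,900.
Rounded total matches; no reconciliation needed.

Thornfield Township: $88,700 | Lakeview Zone: $152,200 | Riverside Ward: $76,500 | Valley Borough: $178,500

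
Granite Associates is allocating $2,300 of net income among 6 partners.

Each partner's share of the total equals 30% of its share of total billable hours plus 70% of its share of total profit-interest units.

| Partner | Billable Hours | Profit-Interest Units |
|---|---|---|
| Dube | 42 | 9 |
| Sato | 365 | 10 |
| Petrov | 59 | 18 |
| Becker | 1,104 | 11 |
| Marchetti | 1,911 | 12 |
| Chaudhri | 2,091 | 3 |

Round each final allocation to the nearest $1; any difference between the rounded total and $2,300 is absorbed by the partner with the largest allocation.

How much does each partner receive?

Dube: $235 | Sato: $301 | Petrov: $467 | Becker: $418 | Marchetti: $543 | Chaudhri: $336

Billable hours total 5,572; profit-interest units total 63.
Combined weights (30% billable hours + 70% profit-interest units): Dube 0.1023; Sato 0.1308; Petrov 0.2032; Becker 0.1817; Marchetti 0.2362; Chaudhri 0.1459.
Pro-rata amounts: Dube 235.20; Sato 300.75; Petrov 467.31; Becker 417.82; Marchetti 543.31; Chaudhri 335.60.
At nearest $1: Dube $235; Sato $301; Petrov $467; Becker $418; Marchetti $543; Chaudhri $336. Sum = $2,300.
Sum already equals the total — no adjustment.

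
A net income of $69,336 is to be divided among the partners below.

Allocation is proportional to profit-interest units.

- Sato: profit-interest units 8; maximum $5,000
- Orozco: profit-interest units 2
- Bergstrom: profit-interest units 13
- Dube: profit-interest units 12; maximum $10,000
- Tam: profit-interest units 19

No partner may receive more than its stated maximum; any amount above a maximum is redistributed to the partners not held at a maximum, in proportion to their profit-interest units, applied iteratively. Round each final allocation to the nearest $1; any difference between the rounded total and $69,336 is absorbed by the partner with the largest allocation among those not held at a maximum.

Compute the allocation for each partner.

Profit-interest units total: 54.
Unconstrained shares: Sato 10,272.00; Orozco 2,568.00; Bergstrom 16,692.00; Dube 15,408.00; Tam 24,396.00.
Capped: Sato ($5,000), Dube ($10,000); remaining pool $54,336 reallocated over remaining profit-interest units 34.
Redistributed shares: Orozco 3,196.24 → $3,196; Bergstrom 20,775.53 → $20,776; Tam 30,364.24 → $30,364.

Sato: $5,000 | Orozco: $3,196 | Bergstrom: $20,776 | Dube: $10,000 | Tam: $30,364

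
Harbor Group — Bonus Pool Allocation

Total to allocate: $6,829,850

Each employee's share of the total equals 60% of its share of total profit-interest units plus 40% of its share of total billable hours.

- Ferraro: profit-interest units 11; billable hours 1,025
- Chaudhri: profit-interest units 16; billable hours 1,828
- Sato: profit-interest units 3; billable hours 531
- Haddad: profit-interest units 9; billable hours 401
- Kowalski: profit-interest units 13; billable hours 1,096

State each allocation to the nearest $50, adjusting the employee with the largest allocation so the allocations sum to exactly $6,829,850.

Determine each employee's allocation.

Profit-interest units total 52; billable hours total 4,881.
Blended shares (60% profit-interest units + 40% billable hours): Ferraro 0.2109; Chaudhri 0.3344; Sato 0.0781; Haddad 0.1367; Kowalski 0.2398.
Raw shares: Ferraro 1,440,567.38; Chaudhri 2,284,043.58; Sato 533,623.40; Haddad 933,696.99; Kowalski 1,637,918.65.
At nearest $50: Ferraro $1,440,550; Chaudhri $2,284,050; Sato $533,600; Haddad $933,700; Kowalski $1,637,900. Sum = $6,829,800.
Difference $6,829,850 − $6,829,800 = +$50 applied to largest allocation (Chaudhri): Chaudhri becomes $2,284,100.

Ferraro: $1,440,550 · Chaudhri: $2,284,100 · Sato: $533,600 · Haddad: $933,700 · Kowalski: $1,637,900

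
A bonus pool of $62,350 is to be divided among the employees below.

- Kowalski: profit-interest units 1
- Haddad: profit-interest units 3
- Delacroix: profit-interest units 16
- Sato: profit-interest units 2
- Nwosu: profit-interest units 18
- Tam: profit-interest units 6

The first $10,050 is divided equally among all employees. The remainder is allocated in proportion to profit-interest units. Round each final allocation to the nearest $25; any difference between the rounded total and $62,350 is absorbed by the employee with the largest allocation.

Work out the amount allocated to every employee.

Kowalski: $2,800 | Haddad: $5,075 | Delacroix: $19,875 | Sato: $3,950 | Nwosu: $22,150 | Tam: $8,500

First tranche $10,050 split equally: $1,675 each.
Remainder $52,300 by profit-interest units (total 46): Kowalski 1,136.96 → $1,125; Haddad 3,410.87 → $3,400; Delacroix 18,191.30 → $18,200; Sato 2,273.91 → $2,275; Nwosu 20,465.22 → $20,475; Tam 6,821.74 → $6,825.
Totals: Kowalski $1,675 + $1,125 = $2,800; Haddad $1,675 + $3,400 = $5,075; Delacroix $1,675 + $18,200 = $19,875; Sato $1,675 + $2,275 = $3,950; Nwosu $1,675 + $20,475 = $22,150; Tam $1,675 + $6,825 = $8,500.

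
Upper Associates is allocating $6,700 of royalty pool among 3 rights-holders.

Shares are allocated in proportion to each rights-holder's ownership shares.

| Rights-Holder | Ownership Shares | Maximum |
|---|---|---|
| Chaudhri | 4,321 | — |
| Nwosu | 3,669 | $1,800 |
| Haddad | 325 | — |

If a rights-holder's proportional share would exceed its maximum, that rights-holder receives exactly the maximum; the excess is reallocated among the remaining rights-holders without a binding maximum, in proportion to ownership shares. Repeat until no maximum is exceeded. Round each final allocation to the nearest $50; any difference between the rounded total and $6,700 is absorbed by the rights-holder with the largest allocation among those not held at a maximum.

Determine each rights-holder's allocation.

Total ownership shares = 8,315.
Pro-rata shares before constraints: Chaudhri 3,481.74; Nwosu 2,956.38; Haddad 261.88.
Held at cap: Nwosu ($1,800); balance $4,900 reallocated over remaining ownership shares 4,646.
Shares after redistribution: Chaudhri 4,557.23 → $4,550; Haddad 342.77 → $350.

Chaudhri: $4,550 · Nwosu: $1,800 · Haddad: $350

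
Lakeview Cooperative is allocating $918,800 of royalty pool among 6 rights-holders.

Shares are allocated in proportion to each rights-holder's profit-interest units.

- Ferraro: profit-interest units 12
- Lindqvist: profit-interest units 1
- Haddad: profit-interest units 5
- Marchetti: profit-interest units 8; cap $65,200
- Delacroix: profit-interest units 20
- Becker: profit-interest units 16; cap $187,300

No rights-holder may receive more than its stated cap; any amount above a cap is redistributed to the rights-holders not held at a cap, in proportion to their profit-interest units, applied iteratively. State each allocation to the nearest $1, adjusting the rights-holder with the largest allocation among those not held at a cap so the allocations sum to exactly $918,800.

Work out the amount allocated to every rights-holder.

Ferraro: $210,411 · Lindqvist: $17,534 · Haddad: $87,671 · Marchetti: $65,200 · Delacroix: $350,684 · Becker: $187,300

Total profit-interest units = 62.
Pro-rata shares before constraints: Ferraro 177,832.26; Lindqvist 14,819.35; Haddad 74,096.77; Marchetti 118,554.84; Delacroix 296,387.10; Becker 237,109.68.
Capped: Marchetti ($65,200), Becker ($187,300); residual $666,300 reallocated over remaining profit-interest units 38.
Remaining shares: Ferraro 210,410.53 → $210,411; Lindqvist 17,534.21 → $17,534; Haddad 87,671.05 → $87,671; Delacroix 350,684.21 → $350,684.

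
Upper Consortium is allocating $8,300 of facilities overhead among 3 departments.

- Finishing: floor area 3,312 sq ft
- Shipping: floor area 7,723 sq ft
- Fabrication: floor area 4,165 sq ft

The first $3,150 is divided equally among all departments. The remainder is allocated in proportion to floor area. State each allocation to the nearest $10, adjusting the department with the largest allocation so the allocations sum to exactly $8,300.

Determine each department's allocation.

Finishing: $2,170 | Shipping: $3,670 | Fabrication: $2,460

Equal tier: $3,150 ÷ 3 = $1,050 apiece.
Remainder $5,150 by floor area (total 15,200): Finishing 1,122.16 → $1,120; Shipping 2,616.67 → $2,620; Fabrication 1,411.17 → $1,410.
Totals: Finishing $1,050 + $1,120 = $2,170; Shipping $1,050 + $2,620 = $3,670; Fabrication $1,050 + $1,410 = $2,460.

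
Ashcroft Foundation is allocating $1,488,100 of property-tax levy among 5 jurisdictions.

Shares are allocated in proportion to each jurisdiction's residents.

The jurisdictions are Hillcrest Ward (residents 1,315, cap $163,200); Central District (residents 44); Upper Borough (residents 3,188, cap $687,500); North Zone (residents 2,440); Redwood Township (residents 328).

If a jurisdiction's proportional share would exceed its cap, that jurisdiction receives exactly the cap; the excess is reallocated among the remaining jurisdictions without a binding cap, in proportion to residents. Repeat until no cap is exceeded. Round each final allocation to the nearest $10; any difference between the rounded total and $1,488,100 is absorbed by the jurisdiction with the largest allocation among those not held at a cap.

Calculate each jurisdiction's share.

Residents total: 7,315.
Unconstrained shares: Hillcrest Ward 267,512.17; Central District 8,950.98; Upper Borough 648,539.00; North Zone 496,372.39; Redwood Township 66,725.47.
Held at cap: Hillcrest Ward ($163,200); balance $1,324,900 reallocated over remaining residents 6,000.
Held at cap: Upper Borough ($687,500); balance $637,400 reallocated over remaining residents 2,812.
Shares after redistribution: Central District 9,973.54 → $9,970; North Zone 553,078.24 → $553,080; Redwood Township 74,348.22 → $74,350.

Hillcrest Ward: $163,200 · Central District: $9,970 · Upper Borough: $687,500 · North Zone: $553,080 · Redwood Township: $74,350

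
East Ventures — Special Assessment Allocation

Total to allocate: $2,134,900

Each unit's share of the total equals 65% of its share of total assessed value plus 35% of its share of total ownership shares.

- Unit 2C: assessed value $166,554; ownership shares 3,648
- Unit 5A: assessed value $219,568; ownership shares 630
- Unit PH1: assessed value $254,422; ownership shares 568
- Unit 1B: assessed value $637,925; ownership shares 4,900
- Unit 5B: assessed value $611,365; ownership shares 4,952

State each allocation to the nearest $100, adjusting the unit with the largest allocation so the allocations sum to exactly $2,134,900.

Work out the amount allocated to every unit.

Totals — assessed value 1,889,834, ownership shares 14,698.
Composite weights (65% assessed value + 35% ownership shares): Unit 2C 0.1442; Unit 5A 0.0905; Unit PH1 0.1010; Unit 1B 0.3361; Unit 5B 0.3282.
Pro-rata amounts: Unit 2C 307,755.38; Unit 5A 193,254.30; Unit PH1 215,695.28; Unit 1B 717,527.10; Unit 5B 700,667.94.
Rounded to nearest $100: Unit 2C $307,800; Unit 5A $193,300; Unit PH1 $215,700; Unit 1B $717,500; Unit 5B $700,700. Sum = $2,135,000.
Difference $2,134,900 − $2,135,000 = −$100 applied to largest allocation (Unit 1B): Unit 1B becomes $717,400.

Unit 2C: $307,800; Unit 5A: $193,300; Unit PH1: $215,700; Unit 1B: $717,400; Unit 5B: $700,700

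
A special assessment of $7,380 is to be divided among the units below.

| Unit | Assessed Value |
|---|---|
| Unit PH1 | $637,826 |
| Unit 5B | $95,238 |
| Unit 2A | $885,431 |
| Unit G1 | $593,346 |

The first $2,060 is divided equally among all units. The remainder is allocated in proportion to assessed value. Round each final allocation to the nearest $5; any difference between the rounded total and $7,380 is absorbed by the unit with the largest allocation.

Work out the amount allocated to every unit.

Unit PH1: $2,050 | Unit 5B: $745 | Unit 2A: $2,645 | Unit G1: $1,940

First tranche $2,060 split equally: $515 each.
Remainder $5,320 by assessed value (total 2,211,841): Unit PH1 1,534.12 → $1,535; Unit 5B 229.07 → $230; Unit 2A 2,129.67 → $2,130; Unit G1 1,427.14 → $1,425.
Totals: Unit PH1 $515 + $1,535 = $2,050; Unit 5B $515 + $230 = $745; Unit 2A $515 + $2,130 = $2,645; Unit G1 $515 + $1,425 = $1,940.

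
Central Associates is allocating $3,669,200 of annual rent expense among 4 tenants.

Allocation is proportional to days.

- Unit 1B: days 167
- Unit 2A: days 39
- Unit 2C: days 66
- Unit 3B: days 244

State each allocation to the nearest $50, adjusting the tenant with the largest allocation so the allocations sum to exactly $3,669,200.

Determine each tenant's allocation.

Days total: 516.
Proportional shares: Unit 1B 167/516 × $3,669,200 = 1,187,512.40; Unit 2A 39/516 × $3,669,200 = 277,323.26; Unit 2C 66/516 × $3,669,200 = 469,316.28; Unit 3B 244/516 × $3,669,200 = 1,735,048.06.
After rounding ($50): Unit 1B $1,187,500; Unit 2A $277,300; Unit 2C $469,300; Unit 3B $1,735,050. Sum = $3,669,150.
Difference $3,669,200 − $3,669,150 = +$50 applied to largest allocation (Unit 3B): Unit 3B becomes $1,735,100.

Unit 1B: $1,187,500; Unit 2A: $277,300; Unit 2C: $469,300; Unit 3B: $1,735,100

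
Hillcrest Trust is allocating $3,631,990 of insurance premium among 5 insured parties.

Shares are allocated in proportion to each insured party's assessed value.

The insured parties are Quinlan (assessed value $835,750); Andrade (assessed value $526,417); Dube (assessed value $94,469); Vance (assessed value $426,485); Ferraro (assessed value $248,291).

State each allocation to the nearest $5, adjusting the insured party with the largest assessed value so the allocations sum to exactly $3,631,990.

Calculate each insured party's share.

Combined assessed value = 2,131,412.
Pro-rata amounts: Quinlan 835,750/2,131,412 × $3,631,990 = 1,424,143.08; Andrade 526,417/2,131,412 × $3,631,990 = 897,030.36; Dube 94,469/2,131,412 × $3,631,990 = 160,978.01; Vance 426,485/2,131,412 × $3,631,990 = 726,743.24; Ferraro 248,291/2,131,412 × $3,631,990 = 423,095.31.
After rounding ($5): Quinlan $1,424,145; Andrade $897,030; Dube $160,980; Vance $726,745; Ferraro $423,095. Sum = $3,631,995.
Difference $3,631,990 − $3,631,995 = −$5 applied to largest assessed value (Quinlan): Quinlan becomes $1,424,140.

Quinlan: $1,424,140; Andrade: $897,030; Dube: $160,980; Vance: $726,745; Ferraro: $423,095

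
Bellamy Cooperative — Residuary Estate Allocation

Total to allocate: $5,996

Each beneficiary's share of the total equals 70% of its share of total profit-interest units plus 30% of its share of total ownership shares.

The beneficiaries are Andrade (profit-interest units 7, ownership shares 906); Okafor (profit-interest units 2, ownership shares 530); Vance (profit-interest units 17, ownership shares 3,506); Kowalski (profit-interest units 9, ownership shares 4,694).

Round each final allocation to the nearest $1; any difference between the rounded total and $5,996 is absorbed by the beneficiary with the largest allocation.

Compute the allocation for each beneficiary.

Totals — profit-interest units 35, ownership shares 9,636.
Blended shares (70% profit-interest units + 30% ownership shares): Andrade 0.1682; Okafor 0.0565; Vance 0.4492; Kowalski 0.3261.
Unrounded shares: Andrade 1,008.57; Okafor 338.78; Vance 2,693.12; Kowalski 1,955.53.
After rounding ($1): Andrade $1,009; Okafor $339; Vance $2,693; Kowalski $1,956. Sum = $5,997.
Difference $5,996 − $5,997 = −$1 applied to largest allocation (Vance): Vance becomes $2,692.

Andrade: $1,009; Okafor: $339; Vance: $2,692; Kowalski: $1,956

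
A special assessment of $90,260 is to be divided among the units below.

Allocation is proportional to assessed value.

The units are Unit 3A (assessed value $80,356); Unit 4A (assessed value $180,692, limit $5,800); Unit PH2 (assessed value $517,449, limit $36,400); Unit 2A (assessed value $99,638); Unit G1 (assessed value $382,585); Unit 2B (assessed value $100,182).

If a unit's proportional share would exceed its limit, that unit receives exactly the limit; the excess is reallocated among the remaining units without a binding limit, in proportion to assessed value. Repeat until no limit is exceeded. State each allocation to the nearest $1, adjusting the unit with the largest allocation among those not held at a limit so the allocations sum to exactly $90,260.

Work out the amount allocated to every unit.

Assessed value total: 1,360,902.
Proportional shares (ignoring caps): Unit 3A 5,329.504; Unit 4A 11,984.15; Unit PH2 34,319.11; Unit 2A 6,608.36; Unit G1 25,374.44; Unit 2B 6,644.44.
Cap binds for Unit 4A ($5,800); balance $84,460 reallocated over remaining assessed value 1,180,210.
Cap binds for Unit PH2 ($36,400); balance $48,060 reallocated over remaining assessed value 662,761.
Redistributed shares: Unit 3A 5,827.00 → $5,827; Unit 2A 7,225.23 → $7,225; Unit G1 27,743.09 → $27,743; Unit 2B 7,264.68 → $7,265.

Unit 3A: $5,827 | Unit 4A: $5,800 | Unit PH2: $36,400 | Unit 2A: $7,225 | Unit G1: $27,743 | Unit 2B: $7,265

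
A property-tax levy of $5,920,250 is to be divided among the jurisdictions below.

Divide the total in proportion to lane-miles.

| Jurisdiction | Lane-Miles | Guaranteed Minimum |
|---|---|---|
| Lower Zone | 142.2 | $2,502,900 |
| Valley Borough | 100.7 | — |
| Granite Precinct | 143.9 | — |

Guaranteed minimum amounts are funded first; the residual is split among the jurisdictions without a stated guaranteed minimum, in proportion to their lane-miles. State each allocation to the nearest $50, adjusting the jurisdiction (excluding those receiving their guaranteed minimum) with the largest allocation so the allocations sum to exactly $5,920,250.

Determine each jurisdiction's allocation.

Lower Zone: $2,502,900; Valley Borough: $1,406,900; Granite Precinct: $2,010,450

Minimums first: Lower Zone $2,502,900. Remaining pool $3,417,350.
Remaining pool split over remaining lane-miles 244.6: Valley Borough 1,406,897.57 → $1,406,900; Granite Precinct 2,010,452.43 → $2,010,450.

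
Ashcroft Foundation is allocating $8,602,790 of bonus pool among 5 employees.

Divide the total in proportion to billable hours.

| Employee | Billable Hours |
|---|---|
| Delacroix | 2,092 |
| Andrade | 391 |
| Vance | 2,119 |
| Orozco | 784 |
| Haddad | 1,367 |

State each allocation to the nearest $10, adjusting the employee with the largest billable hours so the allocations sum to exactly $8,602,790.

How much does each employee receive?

Delacroix: $2,665,040; Andrade: $498,100; Vance: $2,699,450; Orozco: $998,750; Haddad: $1,741,450

Total billable hours = 6,753.
Raw shares: Delacroix 2,092/6,753 × $8,602,790 = 2,665,043.19; Andrade 391/6,753 × $8,602,790 = 498,103.20; Vance 2,119/6,753 × $8,602,790 = 2,699,439.07; Orozco 784/6,753 × $8,602,790 = 998,754.24; Haddad 1,367/6,753 × $8,602,790 = 1,741,450.31.
Rounded to nearest $10: Delacroix $2,665,040; Andrade $498,100; Vance $2,699,440; Orozco $998,750; Haddad $1,741,450. Sum = $8,602,780.
Difference $8,602,790 − $8,602,780 = +$10 applied to largest billable hours (Vance): Vance becomes $2,699,450.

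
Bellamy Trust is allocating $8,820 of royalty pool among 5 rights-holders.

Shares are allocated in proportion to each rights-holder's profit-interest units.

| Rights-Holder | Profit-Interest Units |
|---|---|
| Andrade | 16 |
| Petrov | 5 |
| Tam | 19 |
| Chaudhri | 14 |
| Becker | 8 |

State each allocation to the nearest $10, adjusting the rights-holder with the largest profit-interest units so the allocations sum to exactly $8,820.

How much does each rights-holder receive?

Andrade: $2,280 | Petrov: $710 | Tam: $2,700 | Chaudhri: $1,990 | Becker: $1,140

Profit-interest units total: 16 + 5 + 19 + 14 + 8 = 62.
Raw shares: Andrade 2,276.13; Petrov 711.29; Tam 2,702.90; Chaudhri 1,991.61; Becker 1,138.06.
At nearest $10: Andrade $2,280; Petrov $710; Tam $2,700; Chaudhri $1,990; Becker $1,140. Sum = $8,820.
Rounded total matches; no reconciliation needed.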